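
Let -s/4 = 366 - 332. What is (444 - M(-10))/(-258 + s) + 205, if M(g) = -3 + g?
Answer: 80313/394 ≈ 203.84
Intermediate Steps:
s = -136 (s = -4*(366 - 332) = -4*34 = -136)
(444 - M(-10))/(-258 + s) + 205 = (444 - (-3 - 10))/(-258 - 136) + 205 = (444 - 1*(-13))/(-394) + 205 = (444 + 13)*(-1/394) + 205 = 457*(-1/394) + 205 = -457/394 + 205 = 80313/394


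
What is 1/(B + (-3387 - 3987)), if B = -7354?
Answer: -1/14728 ≈ -6.7898e-5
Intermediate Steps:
1/(B + (-3387 - 3987)) = 1/(-7354 + (-3387 - 3987)) = 1/(-7354 - 7374) = 1/(-14728) = -1/14728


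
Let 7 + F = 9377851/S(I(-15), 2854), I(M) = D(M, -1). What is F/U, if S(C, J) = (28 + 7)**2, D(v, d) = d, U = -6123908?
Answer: -334617/267920975 ≈ -0.0012489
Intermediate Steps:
I(M) = -1
S(C, J) = 1225 (S(C, J) = 35**2 = 1225)
F = 1338468/175 (F = -7 + 9377851/1225 = -7 + 9377851*(1/1225) = -7 + 1339693/175 = 1338468/175 ≈ 7648.4)
F/U = (1338468/175)/(-6123908) = (1338468/175)*(-1/6123908) = -334617/267920975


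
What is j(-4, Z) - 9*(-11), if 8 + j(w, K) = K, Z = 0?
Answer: 91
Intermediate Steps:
j(w, K) = -8 + K
j(-4, Z) - 9*(-11) = (-8 + 0) - 9*(-11) = -8 + 99 = 91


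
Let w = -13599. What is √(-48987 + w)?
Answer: 3*I*√6954 ≈ 250.17*I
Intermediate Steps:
√(-48987 + w) = √(-48987 - 13599) = √(-62586) = 3*I*√6954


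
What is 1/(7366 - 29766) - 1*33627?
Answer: -753244801/22400 ≈ -33627.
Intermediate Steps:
1/(7366 - 29766) - 1*33627 = 1/(-22400) - 33627 = -1/22400 - 33627 = -753244801/22400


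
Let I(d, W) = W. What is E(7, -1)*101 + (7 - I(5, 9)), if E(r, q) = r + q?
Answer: 604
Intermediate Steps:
E(r, q) = q + r
E(7, -1)*101 + (7 - I(5, 9)) = (-1 + 7)*101 + (7 - 1*9) = 6*101 + (7 - 9) = 606 - 2 = 604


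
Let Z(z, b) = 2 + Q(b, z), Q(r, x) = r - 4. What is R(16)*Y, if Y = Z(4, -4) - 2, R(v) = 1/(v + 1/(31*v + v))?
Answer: -4096/8193 ≈ -0.49994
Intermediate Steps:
Q(r, x) = -4 + r
Z(z, b) = -2 + b (Z(z, b) = 2 + (-4 + b) = -2 + b)
R(v) = 1/(v + 1/(32*v))
Y = -8 (Y = (-2 - 4) - 2 = -6 - 2 = -8)
R(16)*Y = (32*16/(1 + 32*16**2))*(-8) = (32*16/(1 + 32*256))*(-8) = (32*16/(1 + 8192))*(-8) = (32*16/8193)*(-8) = (32*16*(1/8193))*(-8) = (512/8193)*(-8) = -4096/8193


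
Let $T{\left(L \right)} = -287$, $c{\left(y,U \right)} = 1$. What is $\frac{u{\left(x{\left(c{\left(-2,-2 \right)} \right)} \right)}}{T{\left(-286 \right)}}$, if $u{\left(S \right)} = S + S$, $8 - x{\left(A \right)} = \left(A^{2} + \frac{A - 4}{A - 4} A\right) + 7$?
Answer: $\frac{2}{287} \approx 0.0069686$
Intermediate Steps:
$x{\left(A \right)} = 1 - A - A^{2}$ ($x{\left(A \right)} = 8 - \left(\left(A^{2} + \frac{A - 4}{A - 4} A\right) + 7\right) = 8 - \left(\left(A^{2} + \frac{-4 + A}{-4 + A} A\right) + 7\right) = 8 - \left(\left(A^{2} + 1 A\right) + 7\right) = 8 - \left(\left(A^{2} + A\right) + 7\right) = 8 - \left(\left(A + A^{2}\right) + 7\right) = 8 - \left(7 + A + A^{2}\right) = 1 - A - A^{2}$)
$u{\left(S \right)} = 2 S$
$\frac{u{\left(x{\left(c{\left(-2,-2 \right)} \right)} \right)}}{T{\left(-286 \right)}} = \frac{2 \left(1 - 1 - 1^{2}\right)}{-287} = 2 \left(1 - 1 - 1\right) \left(- \frac{1}{287}\right) = 2 \left(-1\right) \left(- \frac{1}{287}\right) = \left(-2\right) \left(- \frac{1}{287}\right) = \frac{2}{287}$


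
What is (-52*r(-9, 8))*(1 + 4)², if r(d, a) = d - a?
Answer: 22100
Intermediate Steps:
(-52*r(-9, 8))*(1 + 4)² = (-52*(-9 - 1*8))*(1 + 4)² = -52*(-9 - 8)*5² = -52*(-17)*25 = 884*25 = 22100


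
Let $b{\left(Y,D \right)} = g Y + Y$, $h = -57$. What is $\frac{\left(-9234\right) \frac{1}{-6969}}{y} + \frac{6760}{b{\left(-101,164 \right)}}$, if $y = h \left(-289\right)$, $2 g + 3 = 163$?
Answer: $- \frac{44929346}{54379107} \approx -0.82622$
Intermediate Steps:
$g = 80$ ($g = - \frac{3}{2} + \frac{1}{2} \cdot 163 = - \frac{3}{2} + \frac{163}{2} = 80$)
$b{\left(Y,D \right)} = 81 Y$ ($b{\left(Y,D \right)} = 80 Y + Y = 81 Y$)
$y = 16473$ ($y = \left(-57\right) \left(-289\right) = 16473$)
$\frac{\left(-9234\right) \frac{1}{-6969}}{y} + \frac{6760}{b{\left(-101,164 \right)}} = \frac{\left(-9234\right) \frac{1}{-6969}}{16473} + \frac{6760}{81 \left(-101\right)} = \left(-9234\right) \left(- \frac{1}{6969}\right) \frac{1}{16473} + \frac{6760}{-8181} = \frac{3078}{2323} \cdot \frac{1}{16473} + 6760 \left(- \frac{1}{8181}\right) = \frac{54}{671347} - \frac{6760}{8181} = - \frac{44929346}{54379107}$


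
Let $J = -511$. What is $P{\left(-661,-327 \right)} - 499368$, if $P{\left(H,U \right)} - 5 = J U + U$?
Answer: $-332593$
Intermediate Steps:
$P{\left(H,U \right)} = 5 - 510 U$ ($P{\left(H,U \right)} = 5 + \left(- 511 U + U\right) = 5 - 510 U$)
$P{\left(-661,-327 \right)} - 499368 = \left(5 - -166770\right) - 499368 = \left(5 + 166770\right) - 499368 = 166775 - 499368 = -332593$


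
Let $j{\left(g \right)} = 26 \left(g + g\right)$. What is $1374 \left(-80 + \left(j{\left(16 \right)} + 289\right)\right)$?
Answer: $1430334$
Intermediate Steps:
$j{\left(g \right)} = 52 g$ ($j{\left(g \right)} = 26 \cdot 2 g = 52 g$)
$1374 \left(-80 + \left(j{\left(16 \right)} + 289\right)\right) = 1374 \left(-80 + \left(52 \cdot 16 + 289\right)\right) = 1374 \left(-80 + \left(832 + 289\right)\right) = 1374 \left(-80 + 1121\right) = 1374 \cdot 1041 = 1430334$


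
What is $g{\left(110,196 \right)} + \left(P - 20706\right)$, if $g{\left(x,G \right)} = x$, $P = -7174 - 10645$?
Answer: $-38415$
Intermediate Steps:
$P = -17819$ ($P = -7174 - 10645 = -17819$)
$g{\left(110,196 \right)} + \left(P - 20706\right) = 110 - 38525 = -38415$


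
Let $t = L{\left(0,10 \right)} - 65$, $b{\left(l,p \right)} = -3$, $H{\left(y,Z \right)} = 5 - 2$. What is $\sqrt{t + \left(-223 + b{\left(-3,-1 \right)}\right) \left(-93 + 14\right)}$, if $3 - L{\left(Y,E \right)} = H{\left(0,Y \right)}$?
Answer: $\sqrt{17789} \approx 133.38$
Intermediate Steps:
$H{\left(y,Z \right)} = 3$ ($H{\left(y,Z \right)} = 5 - 2 = 3$)
$L{\left(Y,E \right)} = 0$ ($L{\left(Y,E \right)} = 3 - 3 = 0$)
$t = -65$ ($t = 0 - 65 = -65$)
$\sqrt{t + \left(-223 + b{\left(-3,-1 \right)}\right) \left(-93 + 14\right)} = \sqrt{-65 + \left(-223 - 3\right) \left(-93 + 14\right)} = \sqrt{-65 - -17854} = \sqrt{-65 + 17854} = \sqrt{17789}$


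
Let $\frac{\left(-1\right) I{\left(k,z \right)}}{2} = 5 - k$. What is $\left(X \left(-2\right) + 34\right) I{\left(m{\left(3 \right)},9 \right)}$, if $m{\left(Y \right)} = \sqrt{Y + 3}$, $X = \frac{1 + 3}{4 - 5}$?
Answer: $-420 + 84 \sqrt{6} \approx -214.24$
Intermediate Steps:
$X = -4$ ($X = \frac{4}{-1} = 4 \left(-1\right) = -4$)
$m{\left(Y \right)} = \sqrt{3 + Y}$
$I{\left(k,z \right)} = -10 + 2 k$ ($I{\left(k,z \right)} = - 2 \left(5 - k\right) = -10 + 2 k$)
$\left(X \left(-2\right) + 34\right) I{\left(m{\left(3 \right)},9 \right)} = \left(\left(-4\right) \left(-2\right) + 34\right) \left(-10 + 2 \sqrt{3 + 3}\right) = \left(8 + 34\right) \left(-10 + 2 \sqrt{6}\right) = 42 \left(-10 + 2 \sqrt{6}\right) = -420 + 84 \sqrt{6}$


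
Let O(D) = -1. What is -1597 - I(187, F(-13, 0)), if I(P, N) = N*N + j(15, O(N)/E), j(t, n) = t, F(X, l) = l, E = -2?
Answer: -1612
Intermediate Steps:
I(P, N) = 15 + N² (I(P, N) = N*N + 15 = N² + 15 = 15 + N²)
-1597 - I(187, F(-13, 0)) = -1597 - (15 + 0²) = -1597 - (15 + 0) = -1597 - 1*15 = -1597 - 15 = -1612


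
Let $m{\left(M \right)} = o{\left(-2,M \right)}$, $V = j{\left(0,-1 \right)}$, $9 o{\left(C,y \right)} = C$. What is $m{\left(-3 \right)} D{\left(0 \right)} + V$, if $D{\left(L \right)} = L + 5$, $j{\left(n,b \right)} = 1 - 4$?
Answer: $- \frac{37}{9} \approx -4.1111$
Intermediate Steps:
$o{\left(C,y \right)} = \frac{C}{9}$
$j{\left(n,b \right)} = -3$
$V = -3$
$m{\left(M \right)} = - \frac{2}{9}$ ($m{\left(M \right)} = \frac{1}{9} \left(-2\right) = - \frac{2}{9}$)
$D{\left(L \right)} = 5 + L$
$m{\left(-3 \right)} D{\left(0 \right)} + V = - \frac{2 \left(5 + 0\right)}{9} - 3 = \left(- \frac{2}{9}\right) 5 - 3 = - \frac{10}{9} - 3 = - \frac{37}{9}$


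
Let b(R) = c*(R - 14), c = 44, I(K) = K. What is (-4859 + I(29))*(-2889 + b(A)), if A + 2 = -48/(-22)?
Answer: 16890510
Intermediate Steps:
A = 2/11 (A = -2 - 48/(-22) = -2 - 48*(-1/22) = -2 + 24/11 = 2/11 ≈ 0.18182)
b(R) = -616 + 44*R (b(R) = 44*(R - 14) = 44*(-14 + R) = -616 + 44*R)
(-4859 + I(29))*(-2889 + b(A)) = (-4859 + 29)*(-2889 + (-616 + 44*(2/11))) = -4830*(-2889 + (-616 + 8)) = -4830*(-2889 - 608) = -4830*(-3497) = 16890510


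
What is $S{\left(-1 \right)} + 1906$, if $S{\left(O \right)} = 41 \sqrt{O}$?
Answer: $1906 + 41 i \approx 1906.0 + 41.0 i$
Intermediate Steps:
$S{\left(-1 \right)} + 1906 = 41 \sqrt{-1} + 1906 = 41 i + 1906 = 1906 + 41 i$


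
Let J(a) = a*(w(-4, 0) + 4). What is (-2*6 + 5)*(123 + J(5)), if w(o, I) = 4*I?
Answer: -1001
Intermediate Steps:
J(a) = 4*a (J(a) = a*(4*0 + 4) = a*(0 + 4) = a*4 = 4*a)
(-2*6 + 5)*(123 + J(5)) = (-2*6 + 5)*(123 + 4*5) = (-12 + 5)*(123 + 20) = -7*143 = -1001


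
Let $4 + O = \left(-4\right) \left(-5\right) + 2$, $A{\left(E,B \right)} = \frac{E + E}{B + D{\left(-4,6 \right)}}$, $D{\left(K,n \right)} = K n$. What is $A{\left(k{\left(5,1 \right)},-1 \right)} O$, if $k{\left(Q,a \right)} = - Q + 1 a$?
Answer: $\frac{144}{25} \approx 5.76$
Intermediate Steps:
$k{\left(Q,a \right)} = a - Q$ ($k{\left(Q,a \right)} = - Q + a = a - Q$)
$A{\left(E,B \right)} = \frac{2 E}{-24 + B}$ ($A{\left(E,B \right)} = \frac{E + E}{B - 24} = \frac{2 E}{B - 24} = \frac{2 E}{-24 + B}$)
$O = 18$ ($O = -4 + \left(\left(-4\right) \left(-5\right) + 2\right) = -4 + \left(20 + 2\right) = -4 + 22 = 18$)
$A{\left(k{\left(5,1 \right)},-1 \right)} O = \frac{2 \left(1 - 5\right)}{-24 - 1} \cdot 18 = \frac{2 \left(1 - 5\right)}{-25} \cdot 18 = 2 \left(-4\right) \left(- \frac{1}{25}\right) 18 = \frac{8}{25} \cdot 18 = \frac{144}{25}$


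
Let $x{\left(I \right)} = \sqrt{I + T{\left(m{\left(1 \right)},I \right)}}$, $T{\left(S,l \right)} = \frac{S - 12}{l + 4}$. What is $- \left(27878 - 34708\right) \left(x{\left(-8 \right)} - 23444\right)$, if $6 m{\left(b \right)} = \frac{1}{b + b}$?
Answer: $-160122520 + \frac{3415 i \sqrt{723}}{6} \approx -1.6012 \cdot 10^{8} + 15304.0 i$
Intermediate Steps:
$m{\left(b \right)} = \frac{1}{12 b}$ ($m{\left(b \right)} = \frac{1}{6 \left(b + b\right)} = \frac{1}{6 \cdot 2 b} = \frac{\frac{1}{2} \frac{1}{b}}{6} = \frac{1}{12 b}$)
$T{\left(S,l \right)} = \frac{-12 + S}{4 + l}$
$x{\left(I \right)} = \sqrt{I - \frac{143}{12 \left(4 + I\right)}}$ ($x{\left(I \right)} = \sqrt{I + \frac{-12 + \frac{1}{12 \cdot 1}}{4 + I}} = \sqrt{I + \frac{-12 + \frac{1}{12} \cdot 1}{4 + I}} = \sqrt{I + \frac{-12 + \frac{1}{12}}{4 + I}} = \sqrt{I + \frac{1}{4 + I} \left(- \frac{143}{12}\right)} = \sqrt{I - \frac{143}{12 \left(4 + I\right)}}$)
$- \left(27878 - 34708\right) \left(x{\left(-8 \right)} - 23444\right) = - \left(27878 - 34708\right) \left(\frac{\sqrt{3} \sqrt{- \frac{143}{4 - 8} + 12 \left(-8\right)}}{6} - 23444\right) = - \left(-6830\right) \left(\frac{\sqrt{3} \sqrt{- \frac{143}{-4} - 96}}{6} - 23444\right) = - \left(-6830\right) \left(\frac{\sqrt{3} \sqrt{\left(-143\right) \left(- \frac{1}{4}\right) - 96}}{6} - 23444\right) = - \left(-6830\right) \left(\frac{\sqrt{3} \sqrt{\frac{143}{4} - 96}}{6} - 23444\right) = - \left(-6830\right) \left(\frac{\sqrt{3} \sqrt{- \frac{241}{4}}}{6} - 23444\right) = - \left(-6830\right) \left(\frac{\sqrt{3} \frac{i \sqrt{241}}{2}}{6} - 23444\right) = - \left(-6830\right) \left(\frac{i \sqrt{723}}{12} - 23444\right) = - \left(-6830\right) \left(-23444 + \frac{i \sqrt{723}}{12}\right) = - (160122520 - \frac{3415 i \sqrt{723}}{6}) = -160122520 + \frac{3415 i \sqrt{723}}{6}$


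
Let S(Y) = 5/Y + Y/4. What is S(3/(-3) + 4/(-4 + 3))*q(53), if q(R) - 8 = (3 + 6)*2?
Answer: -117/2 ≈ -58.500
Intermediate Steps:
q(R) = 26 (q(R) = 8 + (3 + 6)*2 = 8 + 9*2 = 8 + 18 = 26)
S(Y) = 5/Y + Y/4 (S(Y) = 5/Y + Y*(1/4) = 5/Y + Y/4)
S(3/(-3) + 4/(-4 + 3))*q(53) = (5/(3/(-3) + 4/(-4 + 3)) + (3/(-3) + 4/(-4 + 3))/4)*26 = (5/(3*(-1/3) + 4/(-1)) + (3*(-1/3) + 4/(-1))/4)*26 = (5/(-1 + 4*(-1)) + (-1 + 4*(-1))/4)*26 = (5/(-1 - 4) + (-1 - 4)/4)*26 = (5/(-5) + (1/4)*(-5))*26 = (5*(-1/5) - 5/4)*26 = (-1 - 5/4)*26 = -9/4*26 = -117/2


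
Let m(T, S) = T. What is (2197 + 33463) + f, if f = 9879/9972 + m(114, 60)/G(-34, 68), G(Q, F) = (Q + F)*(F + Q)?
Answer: 34257326171/960636 ≈ 35661.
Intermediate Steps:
G(Q, F) = (F + Q)**2 (G(Q, F) = (F + Q)*(F + Q) = (F + Q)**2)
f = 1046411/960636 (f = 9879/9972 + 114/((68 - 34)**2) = 9879*(1/9972) + 114/(34**2) = 3293/3324 + 114/1156 = 3293/3324 + 114*(1/1156) = 3293/3324 + 57/578 = 1046411/960636 ≈ 1.0893)
(2197 + 33463) + f = (2197 + 33463) + 1046411/960636 = 35660 + 1046411/960636 = 34257326171/960636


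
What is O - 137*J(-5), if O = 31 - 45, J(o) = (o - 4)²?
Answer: -11111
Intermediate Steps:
J(o) = (-4 + o)²
O = -14
O - 137*J(-5) = -14 - 137*(-4 - 5)² = -14 - 137*(-9)² = -14 - 137*81 = -14 - 11097 = -11111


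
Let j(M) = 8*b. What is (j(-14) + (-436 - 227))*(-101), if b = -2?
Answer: 68579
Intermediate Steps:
j(M) = -16 (j(M) = 8*(-2) = -16)
(j(-14) + (-436 - 227))*(-101) = (-16 + (-436 - 227))*(-101) = (-16 - 663)*(-101) = -679*(-101) = 68579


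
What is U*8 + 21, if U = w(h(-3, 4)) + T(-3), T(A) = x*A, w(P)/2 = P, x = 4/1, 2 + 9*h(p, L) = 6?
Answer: -611/9 ≈ -67.889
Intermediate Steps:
h(p, L) = 4/9 (h(p, L) = -2/9 + (⅑)*6 = -2/9 + ⅔ = 4/9)
x = 4 (x = 4*1 = 4)
w(P) = 2*P
T(A) = 4*A
U = -100/9 (U = 2*(4/9) + 4*(-3) = 8/9 - 12 = -100/9 ≈ -11.111)
U*8 + 21 = -100/9*8 + 21 = -800/9 + 21 = -611/9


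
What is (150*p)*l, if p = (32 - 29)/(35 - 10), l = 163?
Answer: 2934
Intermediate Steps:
p = 3/25 ≈ 0.12000
(150*p)*l = (150*(3/25))*163 = 18*163 = 2934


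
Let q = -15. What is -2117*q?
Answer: 31755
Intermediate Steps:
-2117*q = -2117*(-15) = 31755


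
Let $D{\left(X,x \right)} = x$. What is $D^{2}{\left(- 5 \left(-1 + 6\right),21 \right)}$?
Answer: $441$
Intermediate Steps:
$D^{2}{\left(- 5 \left(-1 + 6\right),21 \right)} = 21^{2} = 441$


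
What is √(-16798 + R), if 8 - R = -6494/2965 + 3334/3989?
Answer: I*√2348513867494672190/11827385 ≈ 129.57*I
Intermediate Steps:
R = 110638336/11827385 (R = 8 - (-6494/2965 + 3334/3989) = 8 - 1*(-16019256/11827385) = 8 + 16019256/11827385 = 110638336/11827385 ≈ 9.3544)
√(-16798 + R) = √(-16798 + 110638336/11827385) = √(-198565774894/11827385) = I*√2348513867494672190/11827385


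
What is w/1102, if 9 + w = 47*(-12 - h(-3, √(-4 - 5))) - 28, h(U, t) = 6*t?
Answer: -601/1102 - 423*I/551 ≈ -0.54537 - 0.7677*I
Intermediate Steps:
w = -601 - 846*I (w = -9 + (47*(-12 - 6*√(-4 - 5)) - 28) = -9 + (47*(-12 - 6*√(-9)) - 28) = -9 + (47*(-12 - 6*3*I) - 28) = -9 + (47*(-12 - 18*I) - 28) = -9 + ((-564 - 846*I) - 28) = -9 + (-592 - 846*I) = -601 - 846*I ≈ -601.0 - 846.0*I)
w/1102 = (-601 - 846*I)/1102 = (-601 - 846*I)*(1/1102) = -601/1102 - 423*I/551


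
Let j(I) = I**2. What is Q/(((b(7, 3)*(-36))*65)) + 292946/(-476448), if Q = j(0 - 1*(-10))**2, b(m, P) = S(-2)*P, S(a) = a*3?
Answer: -31560023/83616624 ≈ -0.37744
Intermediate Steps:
S(a) = 3*a
b(m, P) = -6*P (b(m, P) = (3*(-2))*P = -6*P)
Q = 10000 (Q = ((0 - 1*(-10))**2)**2 = ((0 + 10)**2)**2 = (10**2)**2 = 100**2 = 10000)
Q/(((b(7, 3)*(-36))*65)) + 292946/(-476448) = 10000/(((-6*3*(-36))*65)) + 292946/(-476448) = 10000/((-18*(-36)*65)) + 292946*(-1/476448) = 10000/((648*65)) - 146473/238224 = 10000/42120 - 146473/238224 = 10000*(1/42120) - 146473/238224 = 250/1053 - 146473/238224 = -31560023/83616624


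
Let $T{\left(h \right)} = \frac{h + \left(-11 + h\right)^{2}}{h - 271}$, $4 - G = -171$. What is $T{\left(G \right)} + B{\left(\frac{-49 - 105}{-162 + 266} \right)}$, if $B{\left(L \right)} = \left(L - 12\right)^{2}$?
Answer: $- \frac{1626593}{16224} \approx -100.26$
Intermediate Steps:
$G = 175$ ($G = 4 - -171 = 4 + 171 = 175$)
$B{\left(L \right)} = \left(-12 + L\right)^{2}$
$T{\left(h \right)} = \frac{h + \left(-11 + h\right)^{2}}{-271 + h}$
$T{\left(G \right)} + B{\left(\frac{-49 - 105}{-162 + 266} \right)} = \frac{175 + \left(-11 + 175\right)^{2}}{-271 + 175} + \left(-12 + \frac{-49 - 105}{-162 + 266}\right)^{2} = \frac{175 + 164^{2}}{-96} + \left(-12 - \frac{154}{104}\right)^{2} = - \frac{175 + 26896}{96} + \left(-12 - \frac{77}{52}\right)^{2} = \left(- \frac{1}{96}\right) 27071 + \left(-12 - \frac{77}{52}\right)^{2} = - \frac{27071}{96} + \left(- \frac{701}{52}\right)^{2} = - \frac{27071}{96} + \frac{491401}{2704} = - \frac{1626593}{16224}$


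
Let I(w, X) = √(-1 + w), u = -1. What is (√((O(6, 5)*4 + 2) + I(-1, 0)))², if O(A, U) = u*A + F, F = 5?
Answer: -2 + I*√2 ≈ -2.0 + 1.4142*I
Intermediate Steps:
O(A, U) = 5 - A (O(A, U) = -A + 5 = 5 - A)
(√((O(6, 5)*4 + 2) + I(-1, 0)))² = (√(((5 - 1*6)*4 + 2) + √(-1 - 1)))² = (√(((5 - 6)*4 + 2) + √(-2)))² = (√((-1*4 + 2) + I*√2))² = (√((-4 + 2) + I*√2))² = (√(-2 + I*√2))² = -2 + I*√2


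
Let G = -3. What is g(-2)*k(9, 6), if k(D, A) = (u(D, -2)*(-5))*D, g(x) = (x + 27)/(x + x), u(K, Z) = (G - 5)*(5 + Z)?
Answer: -6750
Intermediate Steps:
u(K, Z) = -40 - 8*Z (u(K, Z) = (-3 - 5)*(5 + Z) = -8*(5 + Z) = -40 - 8*Z)
g(x) = (27 + x)/(2*x) (g(x) = (27 + x)/((2*x)) = (27 + x)*(1/(2*x)) = (27 + x)/(2*x))
k(D, A) = 120*D (k(D, A) = ((-40 - 8*(-2))*(-5))*D = ((-40 + 16)*(-5))*D = (-24*(-5))*D = 120*D)
g(-2)*k(9, 6) = ((1/2)*(27 - 2)/(-2))*(120*9) = ((1/2)*(-1/2)*25)*1080 = -25/4*1080 = -6750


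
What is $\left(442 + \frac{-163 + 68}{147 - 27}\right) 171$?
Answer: $\frac{603573}{8} \approx 75447.0$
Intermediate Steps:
$\left(442 + \frac{-163 + 68}{147 - 27}\right) 171 = \left(442 - \frac{95}{120}\right) 171 = \left(442 - \frac{19}{24}\right) 171 = \frac{10589}{24} \cdot 171 = \frac{603573}{8}$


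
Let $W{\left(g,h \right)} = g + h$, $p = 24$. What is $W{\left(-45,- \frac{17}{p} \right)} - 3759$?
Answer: $- \frac{91313}{24} \approx -3804.7$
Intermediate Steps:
$W{\left(-45,- \frac{17}{p} \right)} - 3759 = \left(-45 - \frac{17}{24}\right) - 3759 = - \frac{1097}{24} - 3759 = - \frac{91313}{24}$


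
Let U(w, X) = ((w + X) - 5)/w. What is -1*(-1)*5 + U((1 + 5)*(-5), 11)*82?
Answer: 353/5 ≈ 70.600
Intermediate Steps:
U(w, X) = (-5 + X + w)/w (U(w, X) = ((X + w) - 5)/w = (-5 + X + w)/w)
-1*(-1)*5 + U((1 + 5)*(-5), 11)*82 = -1*(-1)*5 + ((-5 + 11 + (1 + 5)*(-5))/(((1 + 5)*(-5))))*82 = 1*5 + ((-5 + 11 + 6*(-5))/((6*(-5))))*82 = 5 + ((-5 + 11 - 30)/(-30))*82 = 5 - 1/30*(-24)*82 = 5 + (⅘)*82 = 5 + 328/5 = 353/5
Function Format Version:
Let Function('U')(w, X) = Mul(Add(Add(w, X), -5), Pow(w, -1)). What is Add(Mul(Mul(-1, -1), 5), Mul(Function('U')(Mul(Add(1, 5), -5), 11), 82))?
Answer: Rational(353, 5) ≈ 70.600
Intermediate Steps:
Function('U')(w, X) = Mul(Pow(w, -1), Add(-5, X, w)) (Function('U')(w, X) = Mul(Add(Add(X, w), -5), Pow(w, -1)) = Mul(Add(-5, X, w), Pow(w, -1)) = Mul(Pow(w, -1), Add(-5, X, w)))
Add(Mul(Mul(-1, -1), 5), Mul(Function('U')(Mul(Add(1, 5), -5), 11), 82)) = Add(Mul(Mul(-1, -1), 5), Mul(Mul(Pow(Mul(Add(1, 5), -5), -1), Add(-5, 11, Mul(Add(1, 5), -5))), 82)) = Add(Mul(1, 5), Mul(Mul(Pow(Mul(6, -5), -1), Add(-5, 11, Mul(6, -5))), 82)) = Add(5, Mul(Mul(Pow(-30, -1), Add(-5, 11, -30)), 82)) = Add(5, Mul(Mul(Rational(-1, 30), -24), 82)) = Add(5, Mul(Rational(4, 5), 82)) = Add(5, Rational(328, 5)) = Rational(353, 5)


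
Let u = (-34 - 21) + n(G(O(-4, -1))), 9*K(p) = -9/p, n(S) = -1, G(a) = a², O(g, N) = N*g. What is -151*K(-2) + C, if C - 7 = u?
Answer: -249/2 ≈ -124.50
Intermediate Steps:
K(p) = -1/p (K(p) = (-9/p)/9 = -1/p)
u = -56 (u = (-34 - 21) - 1 = -55 - 1 = -56)
C = -49 (C = 7 - 56 = -49)
-151*K(-2) + C = -(-151)/(-2) - 49 = -(-151)*(-1)/2 - 49 = -151*½ - 49 = -151/2 - 49 = -249/2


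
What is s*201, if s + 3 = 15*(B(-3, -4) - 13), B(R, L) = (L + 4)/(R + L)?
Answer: -39798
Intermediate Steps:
B(R, L) = (4 + L)/(L + R)
s = -198 (s = -3 + 15*((4 - 4)/(-4 - 3) - 13) = -3 + 15*(0/(-7) - 13) = -3 + 15*(-1/7*0 - 13) = -3 + 15*(0 - 13) = -3 + 15*(-13) = -3 - 195 = -198)
s*201 = -198*201 = -39798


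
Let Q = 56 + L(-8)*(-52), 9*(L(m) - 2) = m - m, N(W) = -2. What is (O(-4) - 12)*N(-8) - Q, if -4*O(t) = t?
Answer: 70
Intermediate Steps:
L(m) = 2 (L(m) = 2 + (m - m)/9 = 2 + (1/9)*0 = 2 + 0 = 2)
O(t) = -t/4
Q = -48 (Q = 56 + 2*(-52) = 56 - 104 = -48)
(O(-4) - 12)*N(-8) - Q = (-1/4*(-4) - 12)*(-2) - 1*(-48) = (1 - 12)*(-2) + 48 = -11*(-2) + 48 = 22 + 48 = 70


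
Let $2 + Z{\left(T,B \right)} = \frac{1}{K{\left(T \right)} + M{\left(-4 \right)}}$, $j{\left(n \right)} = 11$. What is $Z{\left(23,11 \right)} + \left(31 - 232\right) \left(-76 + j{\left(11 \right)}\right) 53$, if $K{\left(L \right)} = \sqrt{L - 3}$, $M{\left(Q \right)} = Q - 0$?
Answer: $692444 + \frac{\sqrt{5}}{2} \approx 6.9245 \cdot 10^{5}$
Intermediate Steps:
$M{\left(Q \right)} = Q$ ($M{\left(Q \right)} = Q + 0 = Q$)
$K{\left(L \right)} = \sqrt{-3 + L}$
$Z{\left(T,B \right)} = -2 + \frac{1}{-4 + \sqrt{-3 + T}}$ ($Z{\left(T,B \right)} = -2 + \frac{1}{\sqrt{-3 + T} - 4} = -2 + \frac{1}{-4 + \sqrt{-3 + T}}$)
$Z{\left(23,11 \right)} + \left(31 - 232\right) \left(-76 + j{\left(11 \right)}\right) 53 = \frac{9 - 2 \sqrt{-3 + 23}}{-4 + \sqrt{-3 + 23}} + \left(31 - 232\right) \left(-76 + 11\right) 53 = \frac{9 - 2 \sqrt{20}}{-4 + \sqrt{20}} + \left(-201\right) \left(-65\right) 53 = \frac{9 - 2 \cdot 2 \sqrt{5}}{-4 + 2 \sqrt{5}} + 13065 \cdot 53 = \frac{9 - 4 \sqrt{5}}{-4 + 2 \sqrt{5}} + 692445 = 692445 + \frac{9 - 4 \sqrt{5}}{-4 + 2 \sqrt{5}}$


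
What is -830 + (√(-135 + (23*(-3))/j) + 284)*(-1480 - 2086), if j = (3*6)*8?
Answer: -1013574 - 1783*I*√19509/6 ≈ -1.0136e+6 - 41507.0*I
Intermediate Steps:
j = 144 (j = 18*8 = 144)
-830 + (√(-135 + (23*(-3))/j) + 284)*(-1480 - 2086) = -830 + (√(-135 + (23*(-3))/144) + 284)*(-1480 - 2086) = -830 + (√(-135 - 69*1/144) + 284)*(-3566) = -830 + (√(-135 - 23/48) + 284)*(-3566) = -830 + (√(-6503/48) + 284)*(-3566) = -830 + (I*√19509/12 + 284)*(-3566) = -830 + (284 + I*√19509/12)*(-3566) = -830 + (-1012744 - 1783*I*√19509/6) = -1013574 - 1783*I*√19509/6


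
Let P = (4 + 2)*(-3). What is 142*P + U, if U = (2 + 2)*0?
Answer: -2556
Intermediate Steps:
P = -18 (P = 6*(-3) = -18)
U = 0 (U = 4*0 = 0)
142*P + U = 142*(-18) + 0 = -2556 + 0 = -2556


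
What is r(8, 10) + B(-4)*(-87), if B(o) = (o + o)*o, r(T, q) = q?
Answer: -2774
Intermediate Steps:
B(o) = 2*o² (B(o) = (2*o)*o = 2*o²)
r(8, 10) + B(-4)*(-87) = 10 + (2*(-4)²)*(-87) = 10 + (2*16)*(-87) = 10 + 32*(-87) = 10 - 2784 = -2774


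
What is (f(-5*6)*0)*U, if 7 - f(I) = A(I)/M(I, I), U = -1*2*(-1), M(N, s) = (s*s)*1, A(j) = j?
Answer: 0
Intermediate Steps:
M(N, s) = s² (M(N, s) = s²*1 = s²)
U = 2 (U = -2*(-1) = 2)
f(I) = 7 - 1/I (f(I) = 7 - I/(I²) = 7 - I/I² = 7 - 1/I)
(f(-5*6)*0)*U = ((7 - 1/((-5*6)))*0)*2 = ((7 - 1/(-30))*0)*2 = ((7 - 1*(-1/30))*0)*2 = ((7 + 1/30)*0)*2 = ((211/30)*0)*2 = 0*2 = 0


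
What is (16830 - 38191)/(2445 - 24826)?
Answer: 21361/22381 ≈ 0.95443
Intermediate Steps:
(16830 - 38191)/(2445 - 24826) = -21361/(-22381) = -21361*(-1/22381) = 21361/22381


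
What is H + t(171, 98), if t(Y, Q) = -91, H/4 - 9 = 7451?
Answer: 29749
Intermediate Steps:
H = 29840 (H = 36 + 4*7451 = 36 + 29804 = 29840)
H + t(171, 98) = 29840 - 91 = 29749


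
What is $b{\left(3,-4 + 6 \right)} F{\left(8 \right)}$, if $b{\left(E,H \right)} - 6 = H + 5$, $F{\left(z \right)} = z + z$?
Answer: $208$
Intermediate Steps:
$F{\left(z \right)} = 2 z$
$b{\left(E,H \right)} = 11 + H$ ($b{\left(E,H \right)} = 6 + \left(H + 5\right) = 6 + \left(5 + H\right) = 11 + H$)
$b{\left(3,-4 + 6 \right)} F{\left(8 \right)} = \left(11 + \left(-4 + 6\right)\right) 2 \cdot 8 = \left(11 + 2\right) 16 = 13 \cdot 16 = 208$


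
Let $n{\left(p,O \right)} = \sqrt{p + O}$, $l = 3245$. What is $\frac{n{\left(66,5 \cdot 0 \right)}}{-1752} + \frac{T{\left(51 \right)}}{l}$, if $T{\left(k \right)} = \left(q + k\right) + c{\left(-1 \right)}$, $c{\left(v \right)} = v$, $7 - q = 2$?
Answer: $\frac{1}{59} - \frac{\sqrt{66}}{1752} \approx 0.012312$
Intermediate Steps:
$q = 5$ ($q = 7 - 2 = 5$)
$n{\left(p,O \right)} = \sqrt{O + p}$
$T{\left(k \right)} = 4 + k$ ($T{\left(k \right)} = \left(5 + k\right) - 1 = 4 + k$)
$\frac{n{\left(66,5 \cdot 0 \right)}}{-1752} + \frac{T{\left(51 \right)}}{l} = \frac{\sqrt{5 \cdot 0 + 66}}{-1752} + \frac{4 + 51}{3245} = \sqrt{0 + 66} \left(- \frac{1}{1752}\right) + 55 \cdot \frac{1}{3245} = \sqrt{66} \left(- \frac{1}{1752}\right) + \frac{1}{59} = - \frac{\sqrt{66}}{1752} + \frac{1}{59} = \frac{1}{59} - \frac{\sqrt{66}}{1752}$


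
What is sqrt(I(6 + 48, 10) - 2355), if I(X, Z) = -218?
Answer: I*sqrt(2573) ≈ 50.725*I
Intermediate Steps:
sqrt(I(6 + 48, 10) - 2355) = sqrt(-218 - 2355) = sqrt(-2573) = I*sqrt(2573)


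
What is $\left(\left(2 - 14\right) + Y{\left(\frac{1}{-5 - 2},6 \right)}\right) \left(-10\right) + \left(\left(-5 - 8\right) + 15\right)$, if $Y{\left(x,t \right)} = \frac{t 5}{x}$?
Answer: $2222$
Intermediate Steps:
$Y{\left(x,t \right)} = \frac{5 t}{x}$
$\left(\left(2 - 14\right) + Y{\left(\frac{1}{-5 - 2},6 \right)}\right) \left(-10\right) + \left(\left(-5 - 8\right) + 15\right) = \left(\left(2 - 14\right) + 5 \cdot 6 \frac{1}{\frac{1}{-5 - 2}}\right) \left(-10\right) + \left(\left(-5 - 8\right) + 15\right) = \left(-12 + 5 \cdot 6 \frac{1}{\frac{1}{-7}}\right) \left(-10\right) + \left(-13 + 15\right) = \left(-12 + 5 \cdot 6 \frac{1}{- \frac{1}{7}}\right) \left(-10\right) + 2 = \left(-12 + 5 \cdot 6 \left(-7\right)\right) \left(-10\right) + 2 = \left(-12 - 210\right) \left(-10\right) + 2 = \left(-222\right) \left(-10\right) + 2 = 2220 + 2 = 2222$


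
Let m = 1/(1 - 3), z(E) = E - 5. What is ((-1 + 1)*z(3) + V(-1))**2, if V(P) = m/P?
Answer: 1/4 ≈ 0.25000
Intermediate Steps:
z(E) = -5 + E
m = -1/2 (m = 1/(-2) = -1/2 ≈ -0.50000)
V(P) = -1/(2*P)
((-1 + 1)*z(3) + V(-1))**2 = ((-1 + 1)*(-5 + 3) - 1/2/(-1))**2 = (0*(-2) - 1/2*(-1))**2 = (0 + 1/2)**2 = (1/2)**2 = 1/4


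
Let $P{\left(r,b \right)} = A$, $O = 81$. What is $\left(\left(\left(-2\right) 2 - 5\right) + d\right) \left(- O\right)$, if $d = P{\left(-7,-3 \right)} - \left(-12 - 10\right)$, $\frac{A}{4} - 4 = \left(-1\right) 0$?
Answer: $-2349$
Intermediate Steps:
$A = 16$ ($A = 16 + 4 \left(\left(-1\right) 0\right) = 16 + 4 \cdot 0 = 16 + 0 = 16$)
$P{\left(r,b \right)} = 16$
$d = 38$ ($d = 16 - \left(-12 - 10\right) = 16 - -22 = 16 + 22 = 38$)
$\left(\left(\left(-2\right) 2 - 5\right) + d\right) \left(- O\right) = \left(\left(\left(-2\right) 2 - 5\right) + 38\right) \left(\left(-1\right) 81\right) = \left(\left(-4 - 5\right) + 38\right) \left(-81\right) = \left(-9 + 38\right) \left(-81\right) = 29 \left(-81\right) = -2349$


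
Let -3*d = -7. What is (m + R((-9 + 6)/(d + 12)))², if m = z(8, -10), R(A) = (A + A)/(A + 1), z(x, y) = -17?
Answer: 88804/289 ≈ 307.28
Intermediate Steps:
d = 7/3 (d = -⅓*(-7) = 7/3 ≈ 2.3333)
R(A) = 2*A/(1 + A) (R(A) = (2*A)/(1 + A) = 2*A/(1 + A))
m = -17
(m + R((-9 + 6)/(d + 12)))² = (-17 + 2*((-9 + 6)/(7/3 + 12))/(1 + (-9 + 6)/(7/3 + 12)))² = (-17 + 2*(-3/43/3)/(1 - 3/43/3))² = (-17 + 2*(-3*3/43)/(1 - 3*3/43))² = (-17 + 2*(-9/43)/(1 - 9/43))² = (-17 + 2*(-9/43)/(34/43))² = (-17 + 2*(-9/43)*(43/34))² = (-17 - 9/17)² = (-298/17)² = 88804/289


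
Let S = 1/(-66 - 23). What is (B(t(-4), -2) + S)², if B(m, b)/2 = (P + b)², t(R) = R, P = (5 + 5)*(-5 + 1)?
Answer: 98590348081/7921 ≈ 1.2447e+7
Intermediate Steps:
P = -40 (P = 10*(-4) = -40)
B(m, b) = 2*(-40 + b)²
S = -1/89 (S = 1/(-89) = -1/89 ≈ -0.011236)
(B(t(-4), -2) + S)² = (2*(-40 - 2)² - 1/89)² = (2*(-42)² - 1/89)² = (2*1764 - 1/89)² = (3528 - 1/89)² = (313991/89)² = 98590348081/7921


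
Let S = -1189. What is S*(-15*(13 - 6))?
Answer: 124845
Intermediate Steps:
S*(-15*(13 - 6)) = -(-17835)*(13 - 6) = -(-17835)*7 = -1189*(-105) = 124845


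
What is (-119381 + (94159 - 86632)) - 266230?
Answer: -378084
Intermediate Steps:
(-119381 + (94159 - 86632)) - 266230 = (-119381 + 7527) - 266230 = -111854 - 266230 = -378084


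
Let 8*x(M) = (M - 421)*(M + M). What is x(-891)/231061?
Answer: 292248/231061 ≈ 1.2648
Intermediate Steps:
x(M) = M*(-421 + M)/4 (x(M) = ((M - 421)*(M + M))/8 = ((-421 + M)*(2*M))/8 = (2*M*(-421 + M))/8 = M*(-421 + M)/4)
x(-891)/231061 = ((¼)*(-891)*(-421 - 891))/231061 = ((¼)*(-891)*(-1312))*(1/231061) = 292248*(1/231061) = 292248/231061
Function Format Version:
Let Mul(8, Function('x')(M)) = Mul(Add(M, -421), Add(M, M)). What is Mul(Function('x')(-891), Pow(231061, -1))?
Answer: Rational(292248, 231061) ≈ 1.2648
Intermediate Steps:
Function('x')(M) = Mul(Rational(1, 4), M, Add(-421, M)) (Function('x')(M) = Mul(Rational(1, 8), Mul(Add(M, -421), Add(M, M))) = Mul(Rational(1, 8), Mul(Add(-421, M), Mul(2, M))) = Mul(Rational(1, 8), Mul(2, M, Add(-421, M))) = Mul(Rational(1, 4), M, Add(-421, M)))
Mul(Function('x')(-891), Pow(231061, -1)) = Mul(Mul(Rational(1, 4), -891, Add(-421, -891)), Pow(231061, -1)) = Mul(Mul(Rational(1, 4), -891, -1312), Rational(1, 231061)) = Mul(292248, Rational(1, 231061)) = Rational(292248, 231061)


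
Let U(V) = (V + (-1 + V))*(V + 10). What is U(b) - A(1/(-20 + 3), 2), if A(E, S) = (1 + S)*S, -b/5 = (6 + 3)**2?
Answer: 320339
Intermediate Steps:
b = -405 (b = -5*(6 + 3)**2 = -5*9**2 = -5*81 = -405)
A(E, S) = S*(1 + S)
U(V) = (-1 + 2*V)*(10 + V)
U(b) - A(1/(-20 + 3), 2) = (-10 + 2*(-405)**2 + 19*(-405)) - 2*(1 + 2) = (-10 + 2*164025 - 7695) - 2*3 = (-10 + 328050 - 7695) - 1*6 = 320345 - 6 = 320339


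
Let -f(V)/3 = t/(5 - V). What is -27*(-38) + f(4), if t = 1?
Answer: 1023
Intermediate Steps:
f(V) = -3/(5 - V)
-27*(-38) + f(4) = -27*(-38) + 3/(-5 + 4) = 1026 + 3/(-1) = 1026 + 3*(-1) = 1026 - 3 = 1023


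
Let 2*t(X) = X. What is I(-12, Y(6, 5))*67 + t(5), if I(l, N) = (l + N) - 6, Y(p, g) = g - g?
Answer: -2407/2 ≈ -1203.5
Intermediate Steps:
Y(p, g) = 0
t(X) = X/2
I(l, N) = -6 + N + l (I(l, N) = (N + l) - 6 = -6 + N + l)
I(-12, Y(6, 5))*67 + t(5) = (-6 + 0 - 12)*67 + (½)*5 = -18*67 + 5/2 = -1206 + 5/2 = -2407/2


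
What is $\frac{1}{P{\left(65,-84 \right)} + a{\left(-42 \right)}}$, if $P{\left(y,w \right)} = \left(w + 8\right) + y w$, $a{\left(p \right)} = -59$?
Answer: $- \frac{1}{5595} \approx -0.00017873$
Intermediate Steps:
$P{\left(y,w \right)} = 8 + w + w y$ ($P{\left(y,w \right)} = \left(8 + w\right) + w y = 8 + w + w y$)
$\frac{1}{P{\left(65,-84 \right)} + a{\left(-42 \right)}} = \frac{1}{\left(8 - 84 - 5460\right) - 59} = \frac{1}{-5536 - 59} = \frac{1}{-5595} = - \frac{1}{5595}$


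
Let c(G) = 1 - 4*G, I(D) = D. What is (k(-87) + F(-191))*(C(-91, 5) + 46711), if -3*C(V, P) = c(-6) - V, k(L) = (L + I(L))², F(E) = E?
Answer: 4212411445/3 ≈ 1.4041e+9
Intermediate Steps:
k(L) = 4*L² (k(L) = (L + L)² = (2*L)² = 4*L²)
C(V, P) = -25/3 + V/3 (C(V, P) = -((1 - 4*(-6)) - V)/3 = -((1 + 24) - V)/3 = -(25 - V)/3 = -25/3 + V/3)
(k(-87) + F(-191))*(C(-91, 5) + 46711) = (4*(-87)² - 191)*((-25/3 + (⅓)*(-91)) + 46711) = (4*7569 - 191)*((-25/3 - 91/3) + 46711) = (30276 - 191)*(-116/3 + 46711) = 30085*(140017/3) = 4212411445/3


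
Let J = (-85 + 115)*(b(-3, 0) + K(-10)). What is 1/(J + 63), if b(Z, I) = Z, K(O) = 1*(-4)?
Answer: -1/147 ≈ -0.0068027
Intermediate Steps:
K(O) = -4
J = -210 (J = (-85 + 115)*(-3 - 4) = 30*(-7) = -210)
1/(J + 63) = 1/(-210 + 63) = 1/(-147) = -1/147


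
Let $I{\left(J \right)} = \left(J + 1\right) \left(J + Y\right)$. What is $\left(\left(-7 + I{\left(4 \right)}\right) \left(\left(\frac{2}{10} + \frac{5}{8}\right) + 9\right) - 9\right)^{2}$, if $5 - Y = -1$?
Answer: $\frac{273538521}{1600} \approx 1.7096 \cdot 10^{5}$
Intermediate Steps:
$Y = 6$ ($Y = 5 - -1 = 5 + 1 = 6$)
$I{\left(J \right)} = \left(1 + J\right) \left(6 + J\right)$ ($I{\left(J \right)} = \left(J + 1\right) \left(J + 6\right) = \left(1 + J\right) \left(6 + J\right)$)
$\left(\left(-7 + I{\left(4 \right)}\right) \left(\left(\frac{2}{10} + \frac{5}{8}\right) + 9\right) - 9\right)^{2} = \left(\left(-7 + \left(6 + 4^{2} + 7 \cdot 4\right)\right) \left(\left(\frac{2}{10} + \frac{5}{8}\right) + 9\right) - 9\right)^{2} = \left(\left(-7 + \left(6 + 16 + 28\right)\right) \left(\left(2 \cdot \frac{1}{10} + 5 \cdot \frac{1}{8}\right) + 9\right) - 9\right)^{2} = \left(\left(-7 + 50\right) \left(\left(\frac{1}{5} + \frac{5}{8}\right) + 9\right) - 9\right)^{2} = \left(43 \left(\frac{33}{40} + 9\right) - 9\right)^{2} = \left(43 \cdot \frac{393}{40} - 9\right)^{2} = \left(\frac{16899}{40} - 9\right)^{2} = \left(\frac{16539}{40}\right)^{2} = \frac{273538521}{1600}$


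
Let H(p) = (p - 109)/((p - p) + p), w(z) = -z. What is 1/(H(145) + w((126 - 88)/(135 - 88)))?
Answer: -6815/3818 ≈ -1.7850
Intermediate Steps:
H(p) = (-109 + p)/p (H(p) = (-109 + p)/(0 + p) = (-109 + p)/p)
1/(H(145) + w((126 - 88)/(135 - 88))) = 1/((-109 + 145)/145 - (126 - 88)/(135 - 88)) = 1/((1/145)*36 - 38/47) = 1/(36/145 - 38/47) = 1/(-3818/6815) = -6815/3818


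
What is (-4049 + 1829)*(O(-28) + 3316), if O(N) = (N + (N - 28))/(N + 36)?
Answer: -7338210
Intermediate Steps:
O(N) = (-28 + 2*N)/(36 + N) (O(N) = (N + (-28 + N))/(36 + N) = (-28 + 2*N)/(36 + N))
(-4049 + 1829)*(O(-28) + 3316) = (-4049 + 1829)*(2*(-14 - 28)/(36 - 28) + 3316) = -2220*(2*(-42)/8 + 3316) = -2220*(2*(1/8)*(-42) + 3316) = -2220*(-21/2 + 3316) = -2220*6611/2 = -7338210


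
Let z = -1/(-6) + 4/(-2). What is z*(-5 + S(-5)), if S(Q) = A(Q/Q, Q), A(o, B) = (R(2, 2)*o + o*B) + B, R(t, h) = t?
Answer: 143/6 ≈ 23.833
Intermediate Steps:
A(o, B) = B + 2*o + B*o (A(o, B) = (2*o + o*B) + B = (2*o + B*o) + B = B + 2*o + B*o)
z = -11/6 (z = -1*(-⅙) + 4*(-½) = ⅙ - 2 = -11/6 ≈ -1.8333)
S(Q) = 2 + 2*Q (S(Q) = Q + 2*(Q/Q) + Q*(Q/Q) = Q + 2*1 + Q*1 = Q + 2 + Q = 2 + 2*Q)
z*(-5 + S(-5)) = -11*(-5 + (2 + 2*(-5)))/6 = -11*(-5 + (2 - 10))/6 = -11*(-5 - 8)/6 = -11/6*(-13) = 143/6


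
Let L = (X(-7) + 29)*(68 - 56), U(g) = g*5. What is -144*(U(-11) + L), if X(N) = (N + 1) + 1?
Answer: -33552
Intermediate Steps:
X(N) = 2 + N (X(N) = (1 + N) + 1 = 2 + N)
U(g) = 5*g
L = 288 (L = ((2 - 7) + 29)*(68 - 56) = (-5 + 29)*12 = 24*12 = 288)
-144*(U(-11) + L) = -144*(5*(-11) + 288) = -144*(-55 + 288) = -144*233 = -33552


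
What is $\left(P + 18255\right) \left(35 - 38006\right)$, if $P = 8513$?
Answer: $-1016407728$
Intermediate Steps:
$\left(P + 18255\right) \left(35 - 38006\right) = \left(8513 + 18255\right) \left(35 - 38006\right) = 26768 \left(-37971\right) = -1016407728$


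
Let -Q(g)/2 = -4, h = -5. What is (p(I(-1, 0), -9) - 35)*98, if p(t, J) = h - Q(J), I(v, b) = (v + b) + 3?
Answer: -4704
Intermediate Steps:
Q(g) = 8 (Q(g) = -2*(-4) = 8)
I(v, b) = 3 + b + v (I(v, b) = (b + v) + 3 = 3 + b + v)
p(t, J) = -13 (p(t, J) = -5 - 1*8 = -5 - 8 = -13)
(p(I(-1, 0), -9) - 35)*98 = (-13 - 35)*98 = -48*98 = -4704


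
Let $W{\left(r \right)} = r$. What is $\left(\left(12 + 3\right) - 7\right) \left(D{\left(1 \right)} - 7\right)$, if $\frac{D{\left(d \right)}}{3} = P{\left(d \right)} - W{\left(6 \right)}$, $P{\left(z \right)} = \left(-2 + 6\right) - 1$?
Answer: $-128$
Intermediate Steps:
$P{\left(z \right)} = 3$ ($P{\left(z \right)} = 4 - 1 = 3$)
$D{\left(d \right)} = -9$ ($D{\left(d \right)} = 3 \left(3 - 6\right) = 3 \left(-3\right) = -9$)
$\left(\left(12 + 3\right) - 7\right) \left(D{\left(1 \right)} - 7\right) = \left(\left(12 + 3\right) - 7\right) \left(-9 - 7\right) = \left(15 - 7\right) \left(-16\right) = 8 \left(-16\right) = -128$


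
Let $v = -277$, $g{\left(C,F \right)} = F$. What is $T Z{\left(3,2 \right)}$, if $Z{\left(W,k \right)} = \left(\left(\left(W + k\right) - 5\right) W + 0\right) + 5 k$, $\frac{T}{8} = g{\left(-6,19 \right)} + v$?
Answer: $-20640$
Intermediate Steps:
$T = -2064$ ($T = 8 \left(19 - 277\right) = 8 \left(-258\right) = -2064$)
$Z{\left(W,k \right)} = 5 k + W \left(-5 + W + k\right)$ ($Z{\left(W,k \right)} = \left(\left(-5 + W + k\right) W + 0\right) + 5 k = \left(W \left(-5 + W + k\right) + 0\right) + 5 k = W \left(-5 + W + k\right) + 5 k = 5 k + W \left(-5 + W + k\right)$)
$T Z{\left(3,2 \right)} = - 2064 \left(3^{2} - 15 + 5 \cdot 2 + 3 \cdot 2\right) = - 2064 \left(9 - 15 + 10 + 6\right) = \left(-2064\right) 10 = -20640$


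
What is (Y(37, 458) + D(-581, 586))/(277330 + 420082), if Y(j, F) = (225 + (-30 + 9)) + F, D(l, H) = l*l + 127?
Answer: 169175/348706 ≈ 0.48515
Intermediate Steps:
D(l, H) = 127 + l**2 (D(l, H) = l**2 + 127 = 127 + l**2)
Y(j, F) = 204 + F (Y(j, F) = (225 - 21) + F = 204 + F)
(Y(37, 458) + D(-581, 586))/(277330 + 420082) = ((204 + 458) + (127 + (-581)**2))/(277330 + 420082) = (662 + (127 + 337561))/697412 = (662 + 337688)*(1/697412) = 338350*(1/697412) = 169175/348706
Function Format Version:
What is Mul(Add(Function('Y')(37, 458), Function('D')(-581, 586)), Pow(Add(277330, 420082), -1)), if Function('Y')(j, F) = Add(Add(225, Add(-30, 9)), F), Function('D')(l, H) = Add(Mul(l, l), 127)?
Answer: Rational(169175, 348706) ≈ 0.48515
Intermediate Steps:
Function('D')(l, H) = Add(127, Pow(l, 2)) (Function('D')(l, H) = Add(Pow(l, 2), 127) = Add(127, Pow(l, 2)))
Function('Y')(j, F) = Add(204, F) (Function('Y')(j, F) = Add(Add(225, -21), F) = Add(204, F))
Mul(Add(Function('Y')(37, 458), Function('D')(-581, 586)), Pow(Add(277330, 420082), -1)) = Mul(Add(Add(204, 458), Add(127, Pow(-581, 2))), Pow(Add(277330, 420082), -1)) = Mul(Add(662, Add(127, 337561)), Pow(697412, -1)) = Mul(Add(662, 337688), Rational(1, 697412)) = Mul(338350, Rational(1, 697412)) = Rational(169175, 348706)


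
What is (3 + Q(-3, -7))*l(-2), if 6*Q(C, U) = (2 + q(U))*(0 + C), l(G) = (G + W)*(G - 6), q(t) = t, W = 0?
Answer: 88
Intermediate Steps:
l(G) = G*(-6 + G) (l(G) = (G + 0)*(G - 6) = G*(-6 + G))
Q(C, U) = C*(2 + U)/6 (Q(C, U) = ((2 + U)*(0 + C))/6 = ((2 + U)*C)/6 = (C*(2 + U))/6 = C*(2 + U)/6)
(3 + Q(-3, -7))*l(-2) = (3 + (⅙)*(-3)*(2 - 7))*(-2*(-6 - 2)) = (3 + (⅙)*(-3)*(-5))*(-2*(-8)) = (3 + 5/2)*16 = (11/2)*16 = 88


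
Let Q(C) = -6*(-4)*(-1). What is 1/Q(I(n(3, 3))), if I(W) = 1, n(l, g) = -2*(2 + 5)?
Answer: -1/24 ≈ -0.041667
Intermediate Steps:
n(l, g) = -14 (n(l, g) = -2*7 = -14)
Q(C) = -24 (Q(C) = 24*(-1) = -24)
1/Q(I(n(3, 3))) = 1/(-24) = -1/24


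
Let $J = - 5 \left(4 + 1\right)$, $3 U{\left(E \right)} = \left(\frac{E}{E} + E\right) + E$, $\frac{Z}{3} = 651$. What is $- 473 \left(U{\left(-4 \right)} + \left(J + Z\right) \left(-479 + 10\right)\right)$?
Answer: $\frac{1283108519}{3} \approx 4.277 \cdot 10^{8}$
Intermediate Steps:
$Z = 1953$ ($Z = 3 \cdot 651 = 1953$)
$U{\left(E \right)} = \frac{1}{3} + \frac{2 E}{3}$ ($U{\left(E \right)} = \frac{\left(\frac{E}{E} + E\right) + E}{3} = \frac{\left(1 + E\right) + E}{3} = \frac{1 + 2 E}{3} = \frac{1}{3} + \frac{2 E}{3}$)
$J = -25$ ($J = \left(-5\right) 5 = -25$)
$- 473 \left(U{\left(-4 \right)} + \left(J + Z\right) \left(-479 + 10\right)\right) = - 473 \left(\left(\frac{1}{3} + \frac{2}{3} \left(-4\right)\right) + \left(-25 + 1953\right) \left(-479 + 10\right)\right) = - 473 \left(\left(\frac{1}{3} - \frac{8}{3}\right) + 1928 \left(-469\right)\right) = - 473 \left(- \frac{7}{3} - 904232\right) = \left(-473\right) \left(- \frac{2712703}{3}\right) = \frac{1283108519}{3}$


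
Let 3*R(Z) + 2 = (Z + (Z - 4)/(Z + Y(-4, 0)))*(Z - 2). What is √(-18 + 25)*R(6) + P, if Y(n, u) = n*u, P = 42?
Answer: 42 + 70*√7/9 ≈ 62.578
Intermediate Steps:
R(Z) = -⅔ + (-2 + Z)*(Z + (-4 + Z)/Z)/3 (R(Z) = -⅔ + ((Z + (Z - 4)/(Z - 4*0))*(Z - 2))/3 = -⅔ + ((Z + (-4 + Z)/(Z + 0))*(-2 + Z))/3 = -⅔ + ((Z + (-4 + Z)/Z)*(-2 + Z))/3 = -⅔ + ((-2 + Z)*(Z + (-4 + Z)/Z))/3 = -⅔ + (-2 + Z)*(Z + (-4 + Z)/Z)/3)
√(-18 + 25)*R(6) + P = √(-18 + 25)*((⅓)*(8 + 6³ - 1*6² - 8*6)/6) + 42 = √7*((⅓)*(⅙)*(8 + 216 - 1*36 - 48)) + 42 = √7*((⅓)*(⅙)*(8 + 216 - 36 - 48)) + 42 = √7*((⅓)*(⅙)*140) + 42 = √7*(70/9) + 42 = 70*√7/9 + 42 = 42 + 70*√7/9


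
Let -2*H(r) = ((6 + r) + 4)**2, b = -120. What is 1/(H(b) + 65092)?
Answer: 1/59042 ≈ 1.6937e-5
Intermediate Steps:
H(r) = -(10 + r)**2/2 (H(r) = -((6 + r) + 4)**2/2 = -(10 + r)**2/2)
1/(H(b) + 65092) = 1/(-(10 - 120)**2/2 + 65092) = 1/(-1/2*(-110)**2 + 65092) = 1/(-1/2*12100 + 65092) = 1/(-6050 + 65092) = 1/59042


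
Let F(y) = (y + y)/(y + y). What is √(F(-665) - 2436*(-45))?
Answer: √109621 ≈ 331.09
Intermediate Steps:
F(y) = 1 (F(y) = (2*y)/((2*y)) = (2*y)*(1/(2*y)) = 1)
√(F(-665) - 2436*(-45)) = √(1 - 2436*(-45)) = √(1 + 109620) = √109621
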